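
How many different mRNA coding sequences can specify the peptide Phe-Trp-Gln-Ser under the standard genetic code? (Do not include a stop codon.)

24

Phe: 2 codons.
Trp: 1 codon.
Gln: 2 codons.
Ser: 6 codons.
2 × 1 × 2 × 6 = 24.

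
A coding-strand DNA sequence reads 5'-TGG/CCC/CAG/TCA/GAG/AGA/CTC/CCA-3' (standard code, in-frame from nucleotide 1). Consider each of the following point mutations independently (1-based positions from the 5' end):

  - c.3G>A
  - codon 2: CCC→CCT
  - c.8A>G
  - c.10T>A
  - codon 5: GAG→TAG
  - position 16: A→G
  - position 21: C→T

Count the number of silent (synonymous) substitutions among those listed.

Codon 1: TGG (Trp) → TGA (Stop) — nonsense.
Codon 2: CCC (Pro) → CCT (Pro) — synonymous.
Codon 3: CAG (Gln) → CGG (Arg) — missense.
Codon 4: TCA (Ser) → ACA (Thr) — missense.
Codon 5: GAG (Glu) → TAG (Stop) — nonsense.
Codon 6: AGA (Arg) → GGA (Gly) — missense.
Codon 7: CTC (Leu) → CTT (Leu) — synonymous.
Synonymous: 2 of 7.

2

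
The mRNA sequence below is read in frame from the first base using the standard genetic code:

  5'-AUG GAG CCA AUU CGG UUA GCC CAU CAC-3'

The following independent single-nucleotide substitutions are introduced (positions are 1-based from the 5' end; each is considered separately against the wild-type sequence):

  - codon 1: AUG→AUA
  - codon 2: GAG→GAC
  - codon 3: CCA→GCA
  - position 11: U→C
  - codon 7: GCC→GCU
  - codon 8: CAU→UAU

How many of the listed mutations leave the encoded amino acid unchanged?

1

Codon 1: AUG (Met) → AUA (Ile) — missense.
Codon 2: GAG (Glu) → GAC (Asp) — missense.
Codon 3: CCA (Pro) → GCA (Ala) — missense.
Codon 4: AUU (Ile) → ACU (Thr) — missense.
Codon 7: GCC (Ala) → GCU (Ala) — synonymous.
Codon 8: CAU (His) → UAU (Tyr) — missense.
Synonymous: 1 of 6.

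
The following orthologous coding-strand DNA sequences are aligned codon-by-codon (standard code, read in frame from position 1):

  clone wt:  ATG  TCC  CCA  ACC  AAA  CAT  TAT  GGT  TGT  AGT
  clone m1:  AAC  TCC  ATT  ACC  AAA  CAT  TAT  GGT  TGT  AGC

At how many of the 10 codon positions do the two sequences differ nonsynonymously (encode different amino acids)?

2

Codon 1: ATG Met / AAC Asn — nonsynonymous.
Codon 2: TCC Ser / TCC Ser — identical.
Codon 3: CCA Pro / ATT Ile — nonsynonymous.
Codon 4: ACC Thr / ACC Thr — identical.
Codon 5: AAA Lys / AAA Lys — identical.
Codon 6: CAT His / CAT His — identical.
Codon 7: TAT Tyr / TAT Tyr — identical.
Codon 8: GGT Gly / GGT Gly — identical.
Codon 9: TGT Cys / TGT Cys — identical.
Codon 10: AGT Ser / AGC Ser — synonymous.
Nonsynonymous differences: 2.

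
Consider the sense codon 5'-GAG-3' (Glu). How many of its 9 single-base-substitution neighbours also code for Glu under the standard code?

1

Position 1: none → 0 synonymous.
Position 2: none → 0 synonymous.
Position 3: GAA → 1 synonymous.
Total: 0 + 0 + 1 = 1.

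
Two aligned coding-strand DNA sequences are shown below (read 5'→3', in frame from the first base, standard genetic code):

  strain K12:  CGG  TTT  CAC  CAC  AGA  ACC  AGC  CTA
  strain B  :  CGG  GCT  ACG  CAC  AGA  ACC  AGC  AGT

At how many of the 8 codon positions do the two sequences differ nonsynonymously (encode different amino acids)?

3

Codon 1: CGG Arg / CGG Arg — identical.
Codon 2: TTT Phe / GCT Ala — nonsynonymous.
Codon 3: CAC His / ACG Thr — nonsynonymous.
Codon 4: CAC His / CAC His — identical.
Codon 5: AGA Arg / AGA Arg — identical.
Codon 6: ACC Thr / ACC Thr — identical.
Codon 7: AGC Ser / AGC Ser — identical.
Codon 8: CTA Leu / AGT Ser — nonsynonymous.
Nonsynonymous differences: 3.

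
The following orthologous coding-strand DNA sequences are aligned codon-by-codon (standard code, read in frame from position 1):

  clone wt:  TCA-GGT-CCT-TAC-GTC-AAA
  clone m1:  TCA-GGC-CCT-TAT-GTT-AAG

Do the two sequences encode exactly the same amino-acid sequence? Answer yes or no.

yes

Codon 1: TCA Ser / TCA Ser — identical.
Codon 2: GGT Gly / GGC Gly — synonymous.
Codon 3: CCT Pro / CCT Pro — identical.
Codon 4: TAC Tyr / TAT Tyr — synonymous.
Codon 5: GTC Val / GTT Val — synonymous.
Codon 6: AAA Lys / AAG Lys — synonymous.
Nonsynonymous differences: 0 → same protein.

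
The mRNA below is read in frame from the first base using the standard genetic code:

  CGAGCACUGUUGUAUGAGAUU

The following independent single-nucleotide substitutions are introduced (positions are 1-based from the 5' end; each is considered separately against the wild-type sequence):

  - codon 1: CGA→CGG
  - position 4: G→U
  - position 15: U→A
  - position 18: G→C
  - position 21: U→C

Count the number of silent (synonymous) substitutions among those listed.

2

Codon 1: CGA (Arg) → CGG (Arg) — synonymous.
Codon 2: GCA (Ala) → UCA (Ser) — missense.
Codon 5: UAU (Tyr) → UAA (Stop) — nonsense.
Codon 6: GAG (Glu) → GAC (Asp) — missense.
Codon 7: AUU (Ile) → AUC (Ile) — synonymous.
Synonymous: 2 of 5.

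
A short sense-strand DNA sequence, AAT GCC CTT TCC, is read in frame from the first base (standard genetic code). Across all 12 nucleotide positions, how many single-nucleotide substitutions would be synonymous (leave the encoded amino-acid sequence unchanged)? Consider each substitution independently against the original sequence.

10

Codon 1 (AAT, Asn): 1 synonymous substitution.
Codon 2 (GCC, Ala): 3 synonymous substitutions.
Codon 3 (CTT, Leu): 3 synonymous substitutions.
Codon 4 (TCC, Ser): 3 synonymous substitutions.
Total: 1 + 3 + 3 + 3 = 10.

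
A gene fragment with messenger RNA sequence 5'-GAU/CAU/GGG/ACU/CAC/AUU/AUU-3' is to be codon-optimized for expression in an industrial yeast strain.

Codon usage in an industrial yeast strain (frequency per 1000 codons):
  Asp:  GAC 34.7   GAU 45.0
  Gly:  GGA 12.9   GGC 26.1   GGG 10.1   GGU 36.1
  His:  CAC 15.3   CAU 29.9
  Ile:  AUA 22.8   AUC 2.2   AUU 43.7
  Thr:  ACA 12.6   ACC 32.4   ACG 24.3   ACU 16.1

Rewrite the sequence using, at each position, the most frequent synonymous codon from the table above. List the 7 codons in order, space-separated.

GAU CAU GGU ACC CAU AUU AUU

Codon 1 (Asp): best is GAU at 45.0.
Codon 2 (His): best is CAU at 29.9.
Codon 3 (Gly): best is GGU at 36.1.
Codon 4 (Thr): best is ACC at 32.4.
Codon 5 (His): best is CAU at 29.9.
Codon 6 (Ile): best is AUU at 43.7.
Codon 7 (Ile): best is AUU at 43.7.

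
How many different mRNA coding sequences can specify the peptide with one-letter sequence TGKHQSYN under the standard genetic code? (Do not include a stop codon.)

3072

Thr: 4 codons.
Gly: 4 codons.
Lys: 2 codons.
His: 2 codons.
Gln: 2 codons.
Ser: 6 codons.
Tyr: 2 codons.
Asn: 2 codons.
4 × 4 × 2 × 2 × 2 × 6 × 2 × 2 = 3072.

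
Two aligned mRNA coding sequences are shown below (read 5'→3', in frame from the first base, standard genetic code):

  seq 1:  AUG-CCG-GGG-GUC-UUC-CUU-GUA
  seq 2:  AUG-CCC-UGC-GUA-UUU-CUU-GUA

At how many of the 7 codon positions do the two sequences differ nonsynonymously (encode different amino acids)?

Codon 1: AUG Met / AUG Met — identical.
Codon 2: CCG Pro / CCC Pro — synonymous.
Codon 3: GGG Gly / UGC Cys — nonsynonymous.
Codon 4: GUC Val / GUA Val — synonymous.
Codon 5: UUC Phe / UUU Phe — synonymous.
Codon 6: CUU Leu / CUU Leu — identical.
Codon 7: GUA Val / GUA Val — identical.
Nonsynonymous differences: 1.

1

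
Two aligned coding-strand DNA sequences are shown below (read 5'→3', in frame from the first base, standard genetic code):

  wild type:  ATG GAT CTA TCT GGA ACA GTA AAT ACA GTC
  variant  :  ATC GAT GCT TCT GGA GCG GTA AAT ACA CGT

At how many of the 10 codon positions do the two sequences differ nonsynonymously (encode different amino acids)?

Codon 1: ATG Met / ATC Ile — nonsynonymous.
Codon 2: GAT Asp / GAT Asp — identical.
Codon 3: CTA Leu / GCT Ala — nonsynonymous.
Codon 4: TCT Ser / TCT Ser — identical.
Codon 5: GGA Gly / GGA Gly — identical.
Codon 6: ACA Thr / GCG Ala — nonsynonymous.
Codon 7: GTA Val / GTA Val — identical.
Codon 8: AAT Asn / AAT Asn — identical.
Codon 9: ACA Thr / ACA Thr — identical.
Codon 10: GTC Val / CGT Arg — nonsynonymous.
Nonsynonymous differences: 4.

4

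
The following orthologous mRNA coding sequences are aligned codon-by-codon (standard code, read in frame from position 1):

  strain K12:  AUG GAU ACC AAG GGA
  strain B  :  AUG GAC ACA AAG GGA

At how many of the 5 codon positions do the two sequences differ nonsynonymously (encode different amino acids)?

0

Codon 1: AUG Met / AUG Met — identical.
Codon 2: GAU Asp / GAC Asp — synonymous.
Codon 3: ACC Thr / ACA Thr — synonymous.
Codon 4: AAG Lys / AAG Lys — identical.
Codon 5: GGA Gly / GGA Gly — identical.
Nonsynonymous differences: 0.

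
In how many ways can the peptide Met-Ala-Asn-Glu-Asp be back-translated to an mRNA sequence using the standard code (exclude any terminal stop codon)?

Met: 1 codon.
Ala: 4 codons.
Asn: 2 codons.
Glu: 2 codons.
Asp: 2 codons.
1 × 4 × 2 × 2 × 2 = 32.

32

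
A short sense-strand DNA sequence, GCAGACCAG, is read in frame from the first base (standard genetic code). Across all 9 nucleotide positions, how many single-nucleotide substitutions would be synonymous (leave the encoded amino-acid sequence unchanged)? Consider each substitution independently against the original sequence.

Codon 1 (GCA, Ala): 3 synonymous substitutions.
Codon 2 (GAC, Asp): 1 synonymous substitution.
Codon 3 (CAG, Gln): 1 synonymous substitution.
Total: 3 + 1 + 1 = 5.

5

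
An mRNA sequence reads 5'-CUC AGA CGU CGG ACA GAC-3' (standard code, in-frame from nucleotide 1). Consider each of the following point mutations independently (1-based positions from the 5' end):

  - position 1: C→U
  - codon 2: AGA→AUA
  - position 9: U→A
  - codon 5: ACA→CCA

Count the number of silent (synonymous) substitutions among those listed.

Codon 1: CUC (Leu) → UUC (Phe) — missense.
Codon 2: AGA (Arg) → AUA (Ile) — missense.
Codon 3: CGU (Arg) → CGA (Arg) — synonymous.
Codon 5: ACA (Thr) → CCA (Pro) — missense.
Synonymous: 1 of 4.

1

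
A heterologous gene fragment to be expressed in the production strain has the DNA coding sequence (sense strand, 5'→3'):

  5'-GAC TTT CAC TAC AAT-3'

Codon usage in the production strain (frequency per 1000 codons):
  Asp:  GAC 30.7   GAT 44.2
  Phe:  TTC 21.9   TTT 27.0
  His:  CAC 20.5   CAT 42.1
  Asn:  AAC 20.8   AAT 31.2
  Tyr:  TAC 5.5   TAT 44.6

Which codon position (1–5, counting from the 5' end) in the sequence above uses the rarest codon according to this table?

Codon 1 GAC (Asp): 30.7 per 1000.
Codon 2 TTT (Phe): 27.0 per 1000.
Codon 3 CAC (His): 20.5 per 1000.
Codon 4 TAC (Tyr): 5.5 per 1000.
Codon 5 AAT (Asn): 31.2 per 1000.
Lowest frequency is 5.5 at codon 4.

4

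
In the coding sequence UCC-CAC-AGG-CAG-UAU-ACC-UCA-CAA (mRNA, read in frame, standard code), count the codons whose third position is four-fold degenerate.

Codon 1 UCC (Ser): third position 4-fold.
Codon 2 CAC (His): third position 2-fold.
Codon 3 AGG (Arg): third position 2-fold.
Codon 4 CAG (Gln): third position 2-fold.
Codon 5 UAU (Tyr): third position 2-fold.
Codon 6 ACC (Thr): third position 4-fold.
Codon 7 UCA (Ser): third position 4-fold.
Codon 8 CAA (Gln): third position 2-fold.
Four-fold degenerate third positions: 3.

3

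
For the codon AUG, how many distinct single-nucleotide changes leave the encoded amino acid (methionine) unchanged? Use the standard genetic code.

0

Position 1: none → 0 synonymous.
Position 2: none → 0 synonymous.
Position 3: none → 0 synonymous.
Total: 0 + 0 + 0 = 0.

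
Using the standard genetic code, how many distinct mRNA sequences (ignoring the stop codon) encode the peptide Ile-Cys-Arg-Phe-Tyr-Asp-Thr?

Ile: 3 codons.
Cys: 2 codons.
Arg: 6 codons.
Phe: 2 codons.
Tyr: 2 codons.
Asp: 2 codons.
Thr: 4 codons.
3 × 2 × 6 × 2 × 2 × 2 × 4 = 1152.

1152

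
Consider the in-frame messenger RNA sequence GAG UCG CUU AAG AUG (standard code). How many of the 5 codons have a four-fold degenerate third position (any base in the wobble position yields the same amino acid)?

2

Codon 1 GAG (Glu): third position 2-fold.
Codon 2 UCG (Ser): third position 4-fold.
Codon 3 CUU (Leu): third position 4-fold.
Codon 4 AAG (Lys): third position 2-fold.
Codon 5 AUG (Met): third position 1-fold.
Four-fold degenerate third positions: 2.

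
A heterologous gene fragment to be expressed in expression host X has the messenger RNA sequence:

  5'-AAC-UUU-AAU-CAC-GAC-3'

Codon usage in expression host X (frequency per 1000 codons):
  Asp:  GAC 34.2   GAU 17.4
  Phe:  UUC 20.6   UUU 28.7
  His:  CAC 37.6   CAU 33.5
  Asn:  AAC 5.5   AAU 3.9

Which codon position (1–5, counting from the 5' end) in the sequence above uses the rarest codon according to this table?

3

Codon 1 AAC (Asn): 5.5 per 1000.
Codon 2 UUU (Phe): 28.7 per 1000.
Codon 3 AAU (Asn): 3.9 per 1000.
Codon 4 CAC (His): 37.6 per 1000.
Codon 5 GAC (Asp): 34.2 per 1000.
Lowest frequency is 3.9 at codon 3.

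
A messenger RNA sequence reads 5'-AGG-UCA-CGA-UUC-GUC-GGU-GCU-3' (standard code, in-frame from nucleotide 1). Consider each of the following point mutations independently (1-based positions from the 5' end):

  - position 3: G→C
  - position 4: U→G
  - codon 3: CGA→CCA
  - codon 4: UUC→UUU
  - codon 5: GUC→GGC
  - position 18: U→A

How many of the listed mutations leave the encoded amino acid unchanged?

Codon 1: AGG (Arg) → AGC (Ser) — missense.
Codon 2: UCA (Ser) → GCA (Ala) — missense.
Codon 3: CGA (Arg) → CCA (Pro) — missense.
Codon 4: UUC (Phe) → UUU (Phe) — synonymous.
Codon 5: GUC (Val) → GGC (Gly) — missense.
Codon 6: GGU (Gly) → GGA (Gly) — synonymous.
Synonymous: 2 of 6.

2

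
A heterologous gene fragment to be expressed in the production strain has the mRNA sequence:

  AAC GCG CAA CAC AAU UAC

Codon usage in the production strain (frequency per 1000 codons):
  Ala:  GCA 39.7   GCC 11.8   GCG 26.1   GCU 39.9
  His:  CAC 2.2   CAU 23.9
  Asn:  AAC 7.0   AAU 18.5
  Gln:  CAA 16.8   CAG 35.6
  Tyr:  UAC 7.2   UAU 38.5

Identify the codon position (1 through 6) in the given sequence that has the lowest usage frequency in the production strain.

4

Codon 1 AAC (Asn): 7.0 per 1000.
Codon 2 GCG (Ala): 26.1 per 1000.
Codon 3 CAA (Gln): 16.8 per 1000.
Codon 4 CAC (His): 2.2 per 1000.
Codon 5 AAU (Asn): 18.5 per 1000.
Codon 6 UAC (Tyr): 7.2 per 1000.
Lowest frequency is 2.2 at codon 4.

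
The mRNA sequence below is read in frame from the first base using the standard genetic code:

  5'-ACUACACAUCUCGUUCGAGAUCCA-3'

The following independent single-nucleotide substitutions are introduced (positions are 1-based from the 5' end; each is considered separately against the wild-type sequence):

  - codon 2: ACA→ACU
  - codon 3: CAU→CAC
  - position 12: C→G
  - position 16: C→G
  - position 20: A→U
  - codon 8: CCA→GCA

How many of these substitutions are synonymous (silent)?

3

Codon 2: ACA (Thr) → ACU (Thr) — synonymous.
Codon 3: CAU (His) → CAC (His) — synonymous.
Codon 4: CUC (Leu) → CUG (Leu) — synonymous.
Codon 6: CGA (Arg) → GGA (Gly) — missense.
Codon 7: GAU (Asp) → GUU (Val) — missense.
Codon 8: CCA (Pro) → GCA (Ala) — missense.
Synonymous: 3 of 6.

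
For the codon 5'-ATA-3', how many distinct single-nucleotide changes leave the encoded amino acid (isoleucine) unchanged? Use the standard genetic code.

2

Position 1: none → 0 synonymous.
Position 2: none → 0 synonymous.
Position 3: ATT, ATC → 2 synonymous.
Total: 0 + 0 + 2 = 2.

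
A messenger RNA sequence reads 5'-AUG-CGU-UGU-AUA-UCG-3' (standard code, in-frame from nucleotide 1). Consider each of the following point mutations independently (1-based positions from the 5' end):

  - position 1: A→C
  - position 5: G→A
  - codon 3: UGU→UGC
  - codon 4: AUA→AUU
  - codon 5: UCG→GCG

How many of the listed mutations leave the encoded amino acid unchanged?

2

Codon 1: AUG (Met) → CUG (Leu) — missense.
Codon 2: CGU (Arg) → CAU (His) — missense.
Codon 3: UGU (Cys) → UGC (Cys) — synonymous.
Codon 4: AUA (Ile) → AUU (Ile) — synonymous.
Codon 5: UCG (Ser) → GCG (Ala) — missense.
Synonymous: 2 of 5.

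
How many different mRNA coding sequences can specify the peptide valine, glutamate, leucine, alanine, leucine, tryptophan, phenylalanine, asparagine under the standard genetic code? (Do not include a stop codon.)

4608

Val: 4 codons.
Glu: 2 codons.
Leu: 6 codons.
Ala: 4 codons.
Leu: 6 codons.
Trp: 1 codon.
Phe: 2 codons.
Asn: 2 codons.
4 × 2 × 6 × 4 × 6 × 1 × 2 × 2 = 4608.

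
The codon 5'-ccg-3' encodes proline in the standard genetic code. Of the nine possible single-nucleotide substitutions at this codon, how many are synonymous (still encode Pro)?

3

Position 1: none → 0 synonymous.
Position 2: none → 0 synonymous.
Position 3: CCU, CCC, CCA → 3 synonymous.
Total: 0 + 0 + 3 = 3.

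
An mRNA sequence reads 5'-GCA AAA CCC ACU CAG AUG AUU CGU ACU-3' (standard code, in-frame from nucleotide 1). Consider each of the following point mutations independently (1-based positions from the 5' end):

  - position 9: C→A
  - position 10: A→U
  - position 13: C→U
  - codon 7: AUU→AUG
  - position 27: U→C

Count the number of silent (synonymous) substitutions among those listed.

Codon 3: CCC (Pro) → CCA (Pro) — synonymous.
Codon 4: ACU (Thr) → UCU (Ser) — missense.
Codon 5: CAG (Gln) → UAG (Stop) — nonsense.
Codon 7: AUU (Ile) → AUG (Met) — missense.
Codon 9: ACU (Thr) → ACC (Thr) — synonymous.
Synonymous: 2 of 5.

2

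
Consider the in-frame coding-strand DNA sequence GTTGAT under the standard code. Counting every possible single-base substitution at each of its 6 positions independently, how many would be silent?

Codon 1 (GTT, Val): 3 synonymous substitutions.
Codon 2 (GAT, Asp): 1 synonymous substitution.
Total: 3 + 1 = 4.

4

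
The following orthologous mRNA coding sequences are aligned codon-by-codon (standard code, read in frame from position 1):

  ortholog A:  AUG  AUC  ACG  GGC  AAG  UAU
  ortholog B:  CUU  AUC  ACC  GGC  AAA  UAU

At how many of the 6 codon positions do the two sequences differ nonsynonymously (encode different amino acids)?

Codon 1: AUG Met / CUU Leu — nonsynonymous.
Codon 2: AUC Ile / AUC Ile — identical.
Codon 3: ACG Thr / ACC Thr — synonymous.
Codon 4: GGC Gly / GGC Gly — identical.
Codon 5: AAG Lys / AAA Lys — synonymous.
Codon 6: UAU Tyr / UAU Tyr — identical.
Nonsynonymous differences: 1.

1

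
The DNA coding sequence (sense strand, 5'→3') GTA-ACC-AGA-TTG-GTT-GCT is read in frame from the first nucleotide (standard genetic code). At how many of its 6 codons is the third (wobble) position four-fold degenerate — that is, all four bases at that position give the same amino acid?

Codon 1 GTA (Val): third position 4-fold.
Codon 2 ACC (Thr): third position 4-fold.
Codon 3 AGA (Arg): third position 2-fold.
Codon 4 TTG (Leu): third position 2-fold.
Codon 5 GTT (Val): third position 4-fold.
Codon 6 GCT (Ala): third position 4-fold.
Four-fold degenerate third positions: 4.

4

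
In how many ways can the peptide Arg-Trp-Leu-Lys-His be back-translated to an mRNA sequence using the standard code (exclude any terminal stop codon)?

Arg: 6 codons.
Trp: 1 codon.
Leu: 6 codons.
Lys: 2 codons.
His: 2 codons.
6 × 1 × 6 × 2 × 2 = 144.

144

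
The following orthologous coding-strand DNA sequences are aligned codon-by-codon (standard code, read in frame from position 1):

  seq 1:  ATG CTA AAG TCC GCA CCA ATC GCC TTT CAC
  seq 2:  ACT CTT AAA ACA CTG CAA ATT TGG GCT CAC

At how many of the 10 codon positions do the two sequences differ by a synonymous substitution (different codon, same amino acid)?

3

Codon 1: ATG Met / ACT Thr — nonsynonymous.
Codon 2: CTA Leu / CTT Leu — synonymous.
Codon 3: AAG Lys / AAA Lys — synonymous.
Codon 4: TCC Ser / ACA Thr — nonsynonymous.
Codon 5: GCA Ala / CTG Leu — nonsynonymous.
Codon 6: CCA Pro / CAA Gln — nonsynonymous.
Codon 7: ATC Ile / ATT Ile — synonymous.
Codon 8: GCC Ala / TGG Trp — nonsynonymous.
Codon 9: TTT Phe / GCT Ala — nonsynonymous.
Codon 10: CAC His / CAC His — identical.
Synonymous differences: 3.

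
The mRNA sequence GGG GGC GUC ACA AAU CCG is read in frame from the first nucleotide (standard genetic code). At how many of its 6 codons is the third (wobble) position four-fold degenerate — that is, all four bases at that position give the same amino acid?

Codon 1 GGG (Gly): third position 4-fold.
Codon 2 GGC (Gly): third position 4-fold.
Codon 3 GUC (Val): third position 4-fold.
Codon 4 ACA (Thr): third position 4-fold.
Codon 5 AAU (Asn): third position 2-fold.
Codon 6 CCG (Pro): third position 4-fold.
Four-fold degenerate third positions: 5.

5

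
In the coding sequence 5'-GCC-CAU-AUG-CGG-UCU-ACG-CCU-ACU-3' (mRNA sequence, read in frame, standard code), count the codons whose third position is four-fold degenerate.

6

Codon 1 GCC (Ala): third position 4-fold.
Codon 2 CAU (His): third position 2-fold.
Codon 3 AUG (Met): third position 1-fold.
Codon 4 CGG (Arg): third position 4-fold.
Codon 5 UCU (Ser): third position 4-fold.
Codon 6 ACG (Thr): third position 4-fold.
Codon 7 CCU (Pro): third position 4-fold.
Codon 8 ACU (Thr): third position 4-fold.
Four-fold degenerate third positions: 6.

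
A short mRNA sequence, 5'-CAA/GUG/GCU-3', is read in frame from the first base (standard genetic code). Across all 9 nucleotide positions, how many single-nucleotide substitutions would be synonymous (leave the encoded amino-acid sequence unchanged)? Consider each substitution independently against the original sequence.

7

Codon 1 (CAA, Gln): 1 synonymous substitution.
Codon 2 (GUG, Val): 3 synonymous substitutions.
Codon 3 (GCU, Ala): 3 synonymous substitutions.
Total: 1 + 3 + 3 = 7.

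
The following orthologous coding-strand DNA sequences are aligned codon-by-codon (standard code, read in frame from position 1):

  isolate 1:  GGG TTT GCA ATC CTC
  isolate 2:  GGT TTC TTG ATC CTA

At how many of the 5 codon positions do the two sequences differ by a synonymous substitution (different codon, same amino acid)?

Codon 1: GGG Gly / GGT Gly — synonymous.
Codon 2: TTT Phe / TTC Phe — synonymous.
Codon 3: GCA Ala / TTG Leu — nonsynonymous.
Codon 4: ATC Ile / ATC Ile — identical.
Codon 5: CTC Leu / CTA Leu — synonymous.
Synonymous differences: 3.

3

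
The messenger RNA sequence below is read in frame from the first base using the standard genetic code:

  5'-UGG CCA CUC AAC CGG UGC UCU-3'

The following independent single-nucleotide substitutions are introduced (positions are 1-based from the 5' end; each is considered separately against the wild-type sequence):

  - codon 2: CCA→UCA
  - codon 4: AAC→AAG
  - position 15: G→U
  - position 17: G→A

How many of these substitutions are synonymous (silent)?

Codon 2: CCA (Pro) → UCA (Ser) — missense.
Codon 4: AAC (Asn) → AAG (Lys) — missense.
Codon 5: CGG (Arg) → CGU (Arg) — synonymous.
Codon 6: UGC (Cys) → UAC (Tyr) — missense.
Synonymous: 1 of 4.

1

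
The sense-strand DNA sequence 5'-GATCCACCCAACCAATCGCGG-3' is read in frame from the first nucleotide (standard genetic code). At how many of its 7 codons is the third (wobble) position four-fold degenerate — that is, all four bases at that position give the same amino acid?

4

Codon 1 GAT (Asp): third position 2-fold.
Codon 2 CCA (Pro): third position 4-fold.
Codon 3 CCC (Pro): third position 4-fold.
Codon 4 AAC (Asn): third position 2-fold.
Codon 5 CAA (Gln): third position 2-fold.
Codon 6 TCG (Ser): third position 4-fold.
Codon 7 CGG (Arg): third position 4-fold.
Four-fold degenerate third positions: 4.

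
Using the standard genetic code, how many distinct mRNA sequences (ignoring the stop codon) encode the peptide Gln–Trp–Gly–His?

16

Gln: 2 codons.
Trp: 1 codon.
Gly: 4 codons.
His: 2 codons.
2 × 1 × 4 × 2 = 16.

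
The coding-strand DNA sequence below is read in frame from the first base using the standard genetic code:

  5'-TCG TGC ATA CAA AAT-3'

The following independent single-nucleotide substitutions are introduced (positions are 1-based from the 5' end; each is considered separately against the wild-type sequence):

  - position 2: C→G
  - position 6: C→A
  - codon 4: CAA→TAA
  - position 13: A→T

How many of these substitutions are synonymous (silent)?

0

Codon 1: TCG (Ser) → TGG (Trp) — missense.
Codon 2: TGC (Cys) → TGA (Stop) — nonsense.
Codon 4: CAA (Gln) → TAA (Stop) — nonsense.
Codon 5: AAT (Asn) → TAT (Tyr) — missense.
Synonymous: 0 of 4.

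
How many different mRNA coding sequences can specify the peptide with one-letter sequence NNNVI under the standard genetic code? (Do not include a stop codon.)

Asn: 2 codons.
Asn: 2 codons.
Asn: 2 codons.
Val: 4 codons.
Ile: 3 codons.
2 × 2 × 2 × 4 × 3 = 96.

96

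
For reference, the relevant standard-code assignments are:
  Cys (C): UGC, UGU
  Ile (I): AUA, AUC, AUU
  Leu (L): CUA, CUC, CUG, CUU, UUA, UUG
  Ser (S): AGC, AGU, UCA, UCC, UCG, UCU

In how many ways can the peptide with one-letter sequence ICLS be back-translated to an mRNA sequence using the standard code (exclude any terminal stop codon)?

Ile: 3 codons.
Cys: 2 codons.
Leu: 6 codons.
Ser: 6 codons.
3 × 2 × 6 × 6 = 216.

216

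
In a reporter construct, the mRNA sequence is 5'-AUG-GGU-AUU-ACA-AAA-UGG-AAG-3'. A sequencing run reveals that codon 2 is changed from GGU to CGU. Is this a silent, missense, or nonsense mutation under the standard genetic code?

missense

Position 4 falls in codon 2: GGU → Gly.
After the substitution the codon is CGU → Arg.
Gly ≠ Arg, so this is a missense mutation.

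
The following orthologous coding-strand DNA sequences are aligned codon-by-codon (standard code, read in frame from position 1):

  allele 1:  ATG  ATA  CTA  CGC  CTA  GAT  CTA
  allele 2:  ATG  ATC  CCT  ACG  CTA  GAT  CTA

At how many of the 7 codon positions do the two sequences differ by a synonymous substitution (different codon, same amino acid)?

Codon 1: ATG Met / ATG Met — identical.
Codon 2: ATA Ile / ATC Ile — synonymous.
Codon 3: CTA Leu / CCT Pro — nonsynonymous.
Codon 4: CGC Arg / ACG Thr — nonsynonymous.
Codon 5: CTA Leu / CTA Leu — identical.
Codon 6: GAT Asp / GAT Asp — identical.
Codon 7: CTA Leu / CTA Leu — identical.
Synonymous differences: 1.

1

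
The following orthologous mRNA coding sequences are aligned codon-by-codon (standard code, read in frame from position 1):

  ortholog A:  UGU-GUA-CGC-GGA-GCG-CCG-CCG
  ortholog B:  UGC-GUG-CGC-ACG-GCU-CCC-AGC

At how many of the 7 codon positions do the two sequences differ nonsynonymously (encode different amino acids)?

2

Codon 1: UGU Cys / UGC Cys — synonymous.
Codon 2: GUA Val / GUG Val — synonymous.
Codon 3: CGC Arg / CGC Arg — identical.
Codon 4: GGA Gly / ACG Thr — nonsynonymous.
Codon 5: GCG Ala / GCU Ala — synonymous.
Codon 6: CCG Pro / CCC Pro — synonymous.
Codon 7: CCG Pro / AGC Ser — nonsynonymous.
Nonsynonymous differences: 2.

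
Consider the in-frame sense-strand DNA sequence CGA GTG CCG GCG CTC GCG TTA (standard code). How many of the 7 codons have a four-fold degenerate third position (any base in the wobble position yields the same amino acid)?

6

Codon 1 CGA (Arg): third position 4-fold.
Codon 2 GTG (Val): third position 4-fold.
Codon 3 CCG (Pro): third position 4-fold.
Codon 4 GCG (Ala): third position 4-fold.
Codon 5 CTC (Leu): third position 4-fold.
Codon 6 GCG (Ala): third position 4-fold.
Codon 7 TTA (Leu): third position 2-fold.
Four-fold degenerate third positions: 6.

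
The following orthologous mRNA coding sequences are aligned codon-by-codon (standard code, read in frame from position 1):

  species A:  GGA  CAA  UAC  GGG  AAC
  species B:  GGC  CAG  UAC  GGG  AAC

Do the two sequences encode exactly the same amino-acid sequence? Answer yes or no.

Codon 1: GGA Gly / GGC Gly — synonymous.
Codon 2: CAA Gln / CAG Gln — synonymous.
Codon 3: UAC Tyr / UAC Tyr — identical.
Codon 4: GGG Gly / GGG Gly — identical.
Codon 5: AAC Asn / AAC Asn — identical.
Nonsynonymous differences: 0 → same protein.

yes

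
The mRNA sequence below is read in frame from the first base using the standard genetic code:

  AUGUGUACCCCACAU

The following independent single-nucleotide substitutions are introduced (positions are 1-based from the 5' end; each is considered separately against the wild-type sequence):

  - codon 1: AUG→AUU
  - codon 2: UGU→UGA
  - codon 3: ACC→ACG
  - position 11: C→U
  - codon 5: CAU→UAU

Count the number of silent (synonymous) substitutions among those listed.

1

Codon 1: AUG (Met) → AUU (Ile) — missense.
Codon 2: UGU (Cys) → UGA (Stop) — nonsense.
Codon 3: ACC (Thr) → ACG (Thr) — synonymous.
Codon 4: CCA (Pro) → CUA (Leu) — missense.
Codon 5: CAU (His) → UAU (Tyr) — missense.
Synonymous: 1 of 5.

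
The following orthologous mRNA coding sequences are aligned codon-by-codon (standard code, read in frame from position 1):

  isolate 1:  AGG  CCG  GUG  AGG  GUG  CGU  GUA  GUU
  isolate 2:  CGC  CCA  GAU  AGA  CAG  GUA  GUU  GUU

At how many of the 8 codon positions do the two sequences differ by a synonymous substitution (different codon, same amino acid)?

4

Codon 1: AGG Arg / CGC Arg — synonymous.
Codon 2: CCG Pro / CCA Pro — synonymous.
Codon 3: GUG Val / GAU Asp — nonsynonymous.
Codon 4: AGG Arg / AGA Arg — synonymous.
Codon 5: GUG Val / CAG Gln — nonsynonymous.
Codon 6: CGU Arg / GUA Val — nonsynonymous.
Codon 7: GUA Val / GUU Val — synonymous.
Codon 8: GUU Val / GUU Val — identical.
Synonymous differences: 4.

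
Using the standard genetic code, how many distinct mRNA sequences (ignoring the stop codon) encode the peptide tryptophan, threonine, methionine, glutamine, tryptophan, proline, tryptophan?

Trp: 1 codon.
Thr: 4 codons.
Met: 1 codon.
Gln: 2 codons.
Trp: 1 codon.
Pro: 4 codons.
Trp: 1 codon.
1 × 4 × 1 × 2 × 1 × 4 × 1 = 32.

32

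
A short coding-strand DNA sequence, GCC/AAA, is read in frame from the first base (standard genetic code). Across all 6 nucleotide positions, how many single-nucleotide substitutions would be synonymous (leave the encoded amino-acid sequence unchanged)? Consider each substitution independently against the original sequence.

Codon 1 (GCC, Ala): 3 synonymous substitutions.
Codon 2 (AAA, Lys): 1 synonymous substitution.
Total: 3 + 1 = 4.

4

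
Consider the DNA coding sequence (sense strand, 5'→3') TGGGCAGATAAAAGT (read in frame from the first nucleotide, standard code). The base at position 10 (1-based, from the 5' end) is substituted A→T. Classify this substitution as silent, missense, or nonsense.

Position 10 falls in codon 4: AAA → Lys.
After the substitution the codon is TAA → Stop.
The new codon is a stop codon, so this is a nonsense mutation.

nonsense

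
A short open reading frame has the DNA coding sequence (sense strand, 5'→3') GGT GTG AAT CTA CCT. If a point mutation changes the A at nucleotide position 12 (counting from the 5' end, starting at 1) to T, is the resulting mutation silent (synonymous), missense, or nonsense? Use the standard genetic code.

silent

Position 12 falls in codon 4: CTA → Leu.
After the substitution the codon is CTT → Leu.
Both encode Leu, so the change is synonymous.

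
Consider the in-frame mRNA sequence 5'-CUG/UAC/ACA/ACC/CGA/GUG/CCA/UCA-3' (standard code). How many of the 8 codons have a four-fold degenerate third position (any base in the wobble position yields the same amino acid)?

Codon 1 CUG (Leu): third position 4-fold.
Codon 2 UAC (Tyr): third position 2-fold.
Codon 3 ACA (Thr): third position 4-fold.
Codon 4 ACC (Thr): third position 4-fold.
Codon 5 CGA (Arg): third position 4-fold.
Codon 6 GUG (Val): third position 4-fold.
Codon 7 CCA (Pro): third position 4-fold.
Codon 8 UCA (Ser): third position 4-fold.
Four-fold degenerate third positions: 7.

7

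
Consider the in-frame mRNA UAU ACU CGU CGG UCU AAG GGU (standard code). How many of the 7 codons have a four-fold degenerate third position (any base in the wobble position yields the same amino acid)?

5

Codon 1 UAU (Tyr): third position 2-fold.
Codon 2 ACU (Thr): third position 4-fold.
Codon 3 CGU (Arg): third position 4-fold.
Codon 4 CGG (Arg): third position 4-fold.
Codon 5 UCU (Ser): third position 4-fold.
Codon 6 AAG (Lys): third position 2-fold.
Codon 7 GGU (Gly): third position 4-fold.
Four-fold degenerate third positions: 5.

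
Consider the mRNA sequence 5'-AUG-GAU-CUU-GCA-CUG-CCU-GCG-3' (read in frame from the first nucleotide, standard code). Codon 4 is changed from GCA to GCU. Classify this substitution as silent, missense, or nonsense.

Position 12 falls in codon 4: GCA → Ala.
After the substitution the codon is GCU → Ala.
Both encode Ala, so the change is synonymous.

silent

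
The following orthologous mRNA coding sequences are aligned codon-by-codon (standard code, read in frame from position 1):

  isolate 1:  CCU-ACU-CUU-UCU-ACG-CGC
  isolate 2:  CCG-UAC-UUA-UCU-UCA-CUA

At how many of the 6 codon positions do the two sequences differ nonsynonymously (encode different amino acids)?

Codon 1: CCU Pro / CCG Pro — synonymous.
Codon 2: ACU Thr / UAC Tyr — nonsynonymous.
Codon 3: CUU Leu / UUA Leu — synonymous.
Codon 4: UCU Ser / UCU Ser — identical.
Codon 5: ACG Thr / UCA Ser — nonsynonymous.
Codon 6: CGC Arg / CUA Leu — nonsynonymous.
Nonsynonymous differences: 3.

3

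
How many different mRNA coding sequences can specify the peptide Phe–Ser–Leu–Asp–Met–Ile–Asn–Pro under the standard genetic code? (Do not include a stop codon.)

Phe: 2 codons.
Ser: 6 codons.
Leu: 6 codons.
Asp: 2 codons.
Met: 1 codon.
Ile: 3 codons.
Asn: 2 codons.
Pro: 4 codons.
2 × 6 × 6 × 2 × 1 × 3 × 2 × 4 = 3456.

3456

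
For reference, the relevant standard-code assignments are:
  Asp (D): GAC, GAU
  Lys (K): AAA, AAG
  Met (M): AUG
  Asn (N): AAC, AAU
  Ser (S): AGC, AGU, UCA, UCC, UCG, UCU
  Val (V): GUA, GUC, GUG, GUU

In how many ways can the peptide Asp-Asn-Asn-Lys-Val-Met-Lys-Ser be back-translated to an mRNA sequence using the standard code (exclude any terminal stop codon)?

768

Asp: 2 codons.
Asn: 2 codons.
Asn: 2 codons.
Lys: 2 codons.
Val: 4 codons.
Met: 1 codon.
Lys: 2 codons.
Ser: 6 codons.
2 × 2 × 2 × 2 × 4 × 1 × 2 × 6 = 768.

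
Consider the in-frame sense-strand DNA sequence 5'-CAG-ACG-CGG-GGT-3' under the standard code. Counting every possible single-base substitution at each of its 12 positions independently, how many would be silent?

11

Codon 1 (CAG, Gln): 1 synonymous substitution.
Codon 2 (ACG, Thr): 3 synonymous substitutions.
Codon 3 (CGG, Arg): 4 synonymous substitutions.
Codon 4 (GGT, Gly): 3 synonymous substitutions.
Total: 1 + 3 + 4 + 3 = 11.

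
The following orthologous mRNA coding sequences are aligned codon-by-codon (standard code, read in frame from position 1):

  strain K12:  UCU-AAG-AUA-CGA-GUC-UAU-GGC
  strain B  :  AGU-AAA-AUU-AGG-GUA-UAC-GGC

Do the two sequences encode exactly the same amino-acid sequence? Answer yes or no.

Codon 1: UCU Ser / AGU Ser — synonymous.
Codon 2: AAG Lys / AAA Lys — synonymous.
Codon 3: AUA Ile / AUU Ile — synonymous.
Codon 4: CGA Arg / AGG Arg — synonymous.
Codon 5: GUC Val / GUA Val — synonymous.
Codon 6: UAU Tyr / UAC Tyr — synonymous.
Codon 7: GGC Gly / GGC Gly — identical.
Nonsynonymous differences: 0 → same protein.

yes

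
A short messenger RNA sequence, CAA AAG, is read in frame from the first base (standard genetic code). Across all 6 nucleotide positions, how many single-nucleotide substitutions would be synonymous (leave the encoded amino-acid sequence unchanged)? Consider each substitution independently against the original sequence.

Codon 1 (CAA, Gln): 1 synonymous substitution.
Codon 2 (AAG, Lys): 1 synonymous substitution.
Total: 1 + 1 = 2.

2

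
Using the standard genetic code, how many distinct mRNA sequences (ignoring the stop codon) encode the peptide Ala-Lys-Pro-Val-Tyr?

256

Ala: 4 codons.
Lys: 2 codons.
Pro: 4 codons.
Val: 4 codons.
Tyr: 2 codons.
4 × 2 × 4 × 4 × 2 = 256.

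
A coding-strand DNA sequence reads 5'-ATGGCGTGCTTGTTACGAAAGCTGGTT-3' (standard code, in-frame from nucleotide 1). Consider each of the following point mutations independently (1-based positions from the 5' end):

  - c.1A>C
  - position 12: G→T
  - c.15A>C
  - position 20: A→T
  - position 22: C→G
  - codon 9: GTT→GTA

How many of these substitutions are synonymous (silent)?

Codon 1: ATG (Met) → CTG (Leu) — missense.
Codon 4: TTG (Leu) → TTT (Phe) — missense.
Codon 5: TTA (Leu) → TTC (Phe) — missense.
Codon 7: AAG (Lys) → ATG (Met) — missense.
Codon 8: CTG (Leu) → GTG (Val) — missense.
Codon 9: GTT (Val) → GTA (Val) — synonymous.
Synonymous: 1 of 6.

1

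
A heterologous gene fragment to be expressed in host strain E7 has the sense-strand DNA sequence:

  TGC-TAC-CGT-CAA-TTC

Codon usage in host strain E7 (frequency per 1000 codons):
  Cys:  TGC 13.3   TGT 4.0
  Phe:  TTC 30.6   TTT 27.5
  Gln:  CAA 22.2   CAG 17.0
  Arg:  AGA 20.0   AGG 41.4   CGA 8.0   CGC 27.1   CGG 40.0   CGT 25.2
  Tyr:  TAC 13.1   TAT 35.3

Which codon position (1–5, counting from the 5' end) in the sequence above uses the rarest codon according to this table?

2

Codon 1 TGC (Cys): 13.3 per 1000.
Codon 2 TAC (Tyr): 13.1 per 1000.
Codon 3 CGT (Arg): 25.2 per 1000.
Codon 4 CAA (Gln): 22.2 per 1000.
Codon 5 TTC (Phe): 30.6 per 1000.
Lowest frequency is 13.1 at codon 2.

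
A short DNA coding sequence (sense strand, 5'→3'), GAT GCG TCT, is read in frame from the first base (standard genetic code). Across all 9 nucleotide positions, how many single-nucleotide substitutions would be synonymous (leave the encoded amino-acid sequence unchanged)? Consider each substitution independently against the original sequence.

Codon 1 (GAT, Asp): 1 synonymous substitution.
Codon 2 (GCG, Ala): 3 synonymous substitutions.
Codon 3 (TCT, Ser): 3 synonymous substitutions.
Total: 1 + 3 + 3 = 7.

7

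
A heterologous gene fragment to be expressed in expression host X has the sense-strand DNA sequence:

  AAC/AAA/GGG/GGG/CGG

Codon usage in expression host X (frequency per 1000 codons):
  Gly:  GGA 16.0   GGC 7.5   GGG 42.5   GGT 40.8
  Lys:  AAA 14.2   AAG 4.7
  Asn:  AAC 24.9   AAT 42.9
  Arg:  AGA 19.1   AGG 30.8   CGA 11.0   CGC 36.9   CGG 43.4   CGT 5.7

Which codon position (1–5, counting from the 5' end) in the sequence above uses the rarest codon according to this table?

2

Codon 1 AAC (Asn): 24.9 per 1000.
Codon 2 AAA (Lys): 14.2 per 1000.
Codon 3 GGG (Gly): 42.5 per 1000.
Codon 4 GGG (Gly): 42.5 per 1000.
Codon 5 CGG (Arg): 43.4 per 1000.
Lowest frequency is 14.2 at codon 2.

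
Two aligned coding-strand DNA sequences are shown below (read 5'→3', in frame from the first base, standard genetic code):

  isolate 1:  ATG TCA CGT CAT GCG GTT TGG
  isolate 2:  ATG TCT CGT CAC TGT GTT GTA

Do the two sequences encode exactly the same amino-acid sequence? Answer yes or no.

no

Codon 1: ATG Met / ATG Met — identical.
Codon 2: TCA Ser / TCT Ser — synonymous.
Codon 3: CGT Arg / CGT Arg — identical.
Codon 4: CAT His / CAC His — synonymous.
Codon 5: GCG Ala / TGT Cys — nonsynonymous.
Codon 6: GTT Val / GTT Val — identical.
Codon 7: TGG Trp / GTA Val — nonsynonymous.
Nonsynonymous differences: 2 → different protein.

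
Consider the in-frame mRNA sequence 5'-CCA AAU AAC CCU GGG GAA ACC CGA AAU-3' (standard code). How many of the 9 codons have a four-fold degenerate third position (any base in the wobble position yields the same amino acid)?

Codon 1 CCA (Pro): third position 4-fold.
Codon 2 AAU (Asn): third position 2-fold.
Codon 3 AAC (Asn): third position 2-fold.
Codon 4 CCU (Pro): third position 4-fold.
Codon 5 GGG (Gly): third position 4-fold.
Codon 6 GAA (Glu): third position 2-fold.
Codon 7 ACC (Thr): third position 4-fold.
Codon 8 CGA (Arg): third position 4-fold.
Codon 9 AAU (Asn): third position 2-fold.
Four-fold degenerate third positions: 5.

5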